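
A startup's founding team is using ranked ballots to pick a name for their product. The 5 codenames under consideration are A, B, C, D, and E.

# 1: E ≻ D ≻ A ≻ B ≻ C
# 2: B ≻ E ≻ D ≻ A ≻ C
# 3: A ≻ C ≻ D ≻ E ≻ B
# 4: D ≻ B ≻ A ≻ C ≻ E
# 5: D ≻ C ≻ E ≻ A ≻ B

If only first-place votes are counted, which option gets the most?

D

First-place vote totals:
  A: 1
  B: 1
  C: 0
  D: 2
  E: 1
D has the most first-place votes.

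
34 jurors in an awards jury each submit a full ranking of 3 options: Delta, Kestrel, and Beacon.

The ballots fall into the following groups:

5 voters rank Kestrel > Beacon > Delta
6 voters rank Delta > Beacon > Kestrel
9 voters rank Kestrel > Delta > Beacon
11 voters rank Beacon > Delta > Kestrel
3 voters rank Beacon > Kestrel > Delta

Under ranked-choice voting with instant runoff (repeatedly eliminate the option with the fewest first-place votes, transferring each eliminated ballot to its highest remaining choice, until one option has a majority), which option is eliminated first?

Round 1: Kestrel 14, Beacon 14, Delta 6. Delta has the fewest and is eliminated.
Round 2: Beacon 20, Kestrel 14. Beacon has a majority.

Delta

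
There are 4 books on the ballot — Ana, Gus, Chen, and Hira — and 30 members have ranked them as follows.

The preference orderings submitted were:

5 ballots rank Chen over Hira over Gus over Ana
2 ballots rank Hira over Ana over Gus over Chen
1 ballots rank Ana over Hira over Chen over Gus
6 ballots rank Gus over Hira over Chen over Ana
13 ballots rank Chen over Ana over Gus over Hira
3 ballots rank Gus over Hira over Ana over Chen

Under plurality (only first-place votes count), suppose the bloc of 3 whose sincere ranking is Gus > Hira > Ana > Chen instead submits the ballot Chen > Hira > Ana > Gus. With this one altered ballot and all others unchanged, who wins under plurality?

Chen

First-place totals with the altered ballot: Ana 1, Gus 6, Chen 21, Hira 2.
The winner is unchanged: still Chen.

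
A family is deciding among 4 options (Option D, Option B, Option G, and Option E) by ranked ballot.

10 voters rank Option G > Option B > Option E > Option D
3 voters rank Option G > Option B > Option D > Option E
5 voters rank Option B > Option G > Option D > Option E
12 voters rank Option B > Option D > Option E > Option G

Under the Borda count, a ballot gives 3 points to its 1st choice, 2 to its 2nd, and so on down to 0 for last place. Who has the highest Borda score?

Borda scores:
  Option D: 10·0 + 3·1 + 5·1 + 12·2 = 32
  Option B: 10·2 + 3·2 + 5·3 + 12·3 = 77
  Option G: 10·3 + 3·3 + 5·2 + 12·0 = 49
  Option E: 10·1 + 3·0 + 5·0 + 12·1 = 22
Option B has the highest total.

Option B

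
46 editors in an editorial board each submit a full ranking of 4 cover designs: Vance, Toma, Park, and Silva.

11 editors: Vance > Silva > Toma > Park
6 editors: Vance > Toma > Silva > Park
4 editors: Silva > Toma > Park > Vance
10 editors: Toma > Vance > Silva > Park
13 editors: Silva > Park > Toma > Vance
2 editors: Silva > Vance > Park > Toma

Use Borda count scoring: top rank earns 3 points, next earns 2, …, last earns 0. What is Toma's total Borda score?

74

Borda scores:
  Vance: 11·3 + 6·3 + 4·0 + 10·2 + 13·0 + 2·2 = 75
  Toma: 11·1 + 6·2 + 4·2 + 10·3 + 13·1 + 2·0 = 74
  Park: 11·0 + 6·0 + 4·1 + 10·0 + 13·2 + 2·1 = 32
  Silva: 11·2 + 6·1 + 4·3 + 10·1 + 13·3 + 2·3 = 95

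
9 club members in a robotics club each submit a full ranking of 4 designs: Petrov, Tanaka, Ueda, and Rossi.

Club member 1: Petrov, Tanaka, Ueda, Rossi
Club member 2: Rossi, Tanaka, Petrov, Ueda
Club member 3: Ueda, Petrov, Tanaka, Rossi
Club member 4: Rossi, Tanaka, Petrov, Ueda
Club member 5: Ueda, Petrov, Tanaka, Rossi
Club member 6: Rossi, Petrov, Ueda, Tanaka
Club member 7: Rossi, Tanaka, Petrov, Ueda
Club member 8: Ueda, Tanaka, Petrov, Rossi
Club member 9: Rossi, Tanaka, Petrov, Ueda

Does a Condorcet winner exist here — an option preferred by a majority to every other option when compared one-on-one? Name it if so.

Rossi

Head-to-head results (9 voters total):
Petrov vs Tanaka: Tanaka wins 5–4.
Petrov vs Ueda: Petrov wins 6–3.
Petrov vs Rossi: Rossi wins 5–4.
Tanaka vs Ueda: Tanaka wins 5–4.
Tanaka vs Rossi: Rossi wins 5–4.
Ueda vs Rossi: Rossi wins 5–4.
Rossi beats each rival — Petrov (5–4), Tanaka (5–4), Ueda (5–4) — so Rossi is the Condorcet winner.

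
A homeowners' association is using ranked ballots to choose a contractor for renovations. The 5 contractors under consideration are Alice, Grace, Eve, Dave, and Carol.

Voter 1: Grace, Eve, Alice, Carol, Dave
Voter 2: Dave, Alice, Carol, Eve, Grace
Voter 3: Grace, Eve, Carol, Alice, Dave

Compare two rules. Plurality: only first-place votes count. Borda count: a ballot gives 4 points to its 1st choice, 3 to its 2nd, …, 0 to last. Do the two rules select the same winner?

Plurality first-place counts: Alice 0, Grace 2, Eve 0, Dave 1, Carol 0 → Grace.
Borda totals: Alice 6, Grace 8, Eve 7, Dave 4, Carol 5 → Grace.
The two rules agree on Grace.

Yes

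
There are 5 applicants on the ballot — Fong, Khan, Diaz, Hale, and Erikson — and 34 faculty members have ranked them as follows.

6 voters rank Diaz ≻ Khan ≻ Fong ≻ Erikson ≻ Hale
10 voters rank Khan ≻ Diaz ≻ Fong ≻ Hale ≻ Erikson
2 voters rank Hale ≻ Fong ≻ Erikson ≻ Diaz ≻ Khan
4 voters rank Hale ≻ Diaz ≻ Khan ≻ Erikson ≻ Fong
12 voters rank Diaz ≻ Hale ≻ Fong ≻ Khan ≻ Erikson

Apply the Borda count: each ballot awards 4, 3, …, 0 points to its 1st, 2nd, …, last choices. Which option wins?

Borda scores:
  Fong: 6·2 + 10·2 + 2·3 + 4·0 + 12·2 = 62
  Khan: 6·3 + 10·4 + 2·0 + 4·2 + 12·1 = 78
  Diaz: 6·4 + 10·3 + 2·1 + 4·3 + 12·4 = 116
  Hale: 6·0 + 10·1 + 2·4 + 4·4 + 12·3 = 70
  Erikson: 6·1 + 10·0 + 2·2 + 4·1 + 12·0 = 14
Diaz has the highest total.

Diaz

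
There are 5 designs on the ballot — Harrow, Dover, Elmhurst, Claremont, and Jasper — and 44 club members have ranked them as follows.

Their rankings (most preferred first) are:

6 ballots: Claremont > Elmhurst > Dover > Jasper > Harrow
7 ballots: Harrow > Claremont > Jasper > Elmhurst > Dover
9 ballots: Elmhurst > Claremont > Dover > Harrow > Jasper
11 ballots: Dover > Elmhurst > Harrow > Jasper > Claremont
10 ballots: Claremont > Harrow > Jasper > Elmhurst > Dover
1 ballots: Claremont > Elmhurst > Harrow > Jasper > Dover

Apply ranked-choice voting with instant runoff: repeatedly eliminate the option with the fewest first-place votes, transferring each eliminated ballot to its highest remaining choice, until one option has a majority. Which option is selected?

Claremont

Round 1: Claremont 17, Dover 11, Elmhurst 9, Harrow 7, Jasper 0. Jasper has the fewest and is eliminated.
Round 2: Claremont 17, Dover 11, Elmhurst 9, Harrow 7. Harrow has the fewest and is eliminated.
Round 3: Claremont 24, Dover 11, Elmhurst 9. Claremont has a majority.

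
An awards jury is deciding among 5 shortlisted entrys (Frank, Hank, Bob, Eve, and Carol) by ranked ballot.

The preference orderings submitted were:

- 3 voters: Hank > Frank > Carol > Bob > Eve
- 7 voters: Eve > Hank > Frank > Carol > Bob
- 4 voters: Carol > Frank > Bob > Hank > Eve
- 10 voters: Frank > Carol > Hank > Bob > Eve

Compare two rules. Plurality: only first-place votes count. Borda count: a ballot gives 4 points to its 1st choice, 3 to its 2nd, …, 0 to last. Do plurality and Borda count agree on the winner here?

Yes

Plurality first-place counts: Frank 10, Hank 3, Bob 0, Eve 7, Carol 4 → Frank.
Borda totals: Frank 75, Hank 57, Bob 21, Eve 28, Carol 59 → Frank.
The two rules agree on Frank.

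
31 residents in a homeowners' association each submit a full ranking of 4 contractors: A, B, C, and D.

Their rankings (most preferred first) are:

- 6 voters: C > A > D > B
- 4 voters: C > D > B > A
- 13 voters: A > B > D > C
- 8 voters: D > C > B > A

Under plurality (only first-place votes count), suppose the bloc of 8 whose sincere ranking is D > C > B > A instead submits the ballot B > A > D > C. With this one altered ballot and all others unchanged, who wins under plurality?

First-place totals with the altered ballot: A 13, B 8, C 10, D 0.
The winner is unchanged: still A.

A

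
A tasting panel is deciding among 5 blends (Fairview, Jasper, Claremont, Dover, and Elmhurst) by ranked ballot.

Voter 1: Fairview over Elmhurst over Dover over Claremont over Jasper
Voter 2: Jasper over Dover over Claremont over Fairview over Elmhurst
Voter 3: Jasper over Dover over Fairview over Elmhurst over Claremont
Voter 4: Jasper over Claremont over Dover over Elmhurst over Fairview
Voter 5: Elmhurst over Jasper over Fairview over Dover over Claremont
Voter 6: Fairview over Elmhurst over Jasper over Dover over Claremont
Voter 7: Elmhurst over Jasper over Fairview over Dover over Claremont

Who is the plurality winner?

First-place vote totals:
  Fairview: 2
  Jasper: 3
  Claremont: 0
  Dover: 0
  Elmhurst: 2
Jasper has the most first-place votes.

Jasper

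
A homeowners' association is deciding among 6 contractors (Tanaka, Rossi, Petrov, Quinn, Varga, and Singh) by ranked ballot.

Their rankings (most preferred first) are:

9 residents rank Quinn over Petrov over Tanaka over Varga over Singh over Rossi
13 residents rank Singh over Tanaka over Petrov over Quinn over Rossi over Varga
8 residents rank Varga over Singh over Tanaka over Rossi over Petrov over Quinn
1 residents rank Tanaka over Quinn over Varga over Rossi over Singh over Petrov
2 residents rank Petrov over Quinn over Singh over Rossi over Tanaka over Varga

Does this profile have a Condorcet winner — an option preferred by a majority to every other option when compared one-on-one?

No

Head-to-head results (33 voters total):
Tanaka vs Rossi: Tanaka wins 31–2.
Tanaka vs Petrov: Tanaka wins 22–11.
Tanaka vs Quinn: Tanaka wins 22–11.
Tanaka vs Varga: Tanaka wins 25–8.
Tanaka vs Singh: Singh wins 23–10.
Rossi vs Petrov: Petrov wins 24–9.
Rossi vs Quinn: Quinn wins 25–8.
Rossi vs Varga: Varga wins 18–15.
Rossi vs Singh: Singh wins 32–1.
Petrov vs Quinn: Petrov wins 23–10.
Petrov vs Varga: Petrov wins 24–9.
Petrov vs Singh: Singh wins 22–11.
Quinn vs Varga: Quinn wins 25–8.
Quinn vs Singh: Singh wins 21–12.
Varga vs Singh: Varga wins 18–15.
No candidate beats all others: Tanaka beats Varga beats Singh beats Tanaka, a majority cycle.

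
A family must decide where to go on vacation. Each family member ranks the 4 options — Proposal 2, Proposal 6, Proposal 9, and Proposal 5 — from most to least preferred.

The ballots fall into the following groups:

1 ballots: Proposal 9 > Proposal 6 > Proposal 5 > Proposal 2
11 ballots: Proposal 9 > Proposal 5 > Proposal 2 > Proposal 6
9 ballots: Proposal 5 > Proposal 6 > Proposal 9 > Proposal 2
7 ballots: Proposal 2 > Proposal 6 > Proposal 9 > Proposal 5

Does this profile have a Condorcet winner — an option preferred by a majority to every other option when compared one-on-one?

No

Head-to-head results (28 voters total):
Proposal 2 vs Proposal 6: Proposal 2 wins 18–10.
Proposal 2 vs Proposal 9: Proposal 9 wins 21–7.
Proposal 2 vs Proposal 5: Proposal 5 wins 21–7.
Proposal 6 vs Proposal 9: Proposal 6 wins 16–12.
Proposal 6 vs Proposal 5: Proposal 5 wins 20–8.
Proposal 9 vs Proposal 5: Proposal 9 wins 19–9.
No candidate beats all others: Proposal 2 beats Proposal 6 beats Proposal 9 beats Proposal 2, a majority cycle.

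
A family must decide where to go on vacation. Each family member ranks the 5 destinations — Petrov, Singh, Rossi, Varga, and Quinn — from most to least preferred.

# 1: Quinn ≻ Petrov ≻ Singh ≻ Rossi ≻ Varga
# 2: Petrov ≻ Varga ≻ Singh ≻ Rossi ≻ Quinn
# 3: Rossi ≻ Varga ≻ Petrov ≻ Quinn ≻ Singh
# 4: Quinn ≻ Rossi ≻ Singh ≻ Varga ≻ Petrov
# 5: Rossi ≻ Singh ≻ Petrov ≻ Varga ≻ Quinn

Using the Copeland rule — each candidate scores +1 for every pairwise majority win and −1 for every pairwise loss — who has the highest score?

Rossi

Pairwise results:
  Petrov vs Singh: Petrov wins 3–2.
  Petrov vs Rossi: Rossi wins 3–2.
  Petrov vs Varga: Petrov wins 3–2.
  Petrov vs Quinn: Petrov wins 3–2.
  Singh vs Rossi: Rossi wins 3–2.
  Singh vs Varga: Singh wins 3–2.
  Singh vs Quinn: Quinn wins 3–2.
  Rossi vs Varga: Rossi wins 4–1.
  Rossi vs Quinn: Rossi wins 3–2.
  Varga vs Quinn: Varga wins 3–2.
Copeland scores (wins − losses):
  Petrov: 3 − 1 = 2
  Singh: 1 − 3 = -2
  Rossi: 4 − 0 = 4
  Varga: 1 − 3 = -2
  Quinn: 1 − 3 = -2
Rossi has the best Copeland score.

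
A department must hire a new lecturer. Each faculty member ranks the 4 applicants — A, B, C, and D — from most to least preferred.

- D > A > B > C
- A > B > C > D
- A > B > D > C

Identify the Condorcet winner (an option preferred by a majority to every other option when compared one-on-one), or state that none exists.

A

Head-to-head results (3 voters total):
A vs B: A wins 3–0.
A vs C: A wins 3–0.
A vs D: A wins 2–1.
B vs C: B wins 3–0.
B vs D: B wins 2–1.
C vs D: D wins 2–1.
A beats each rival — B (3–0), C (3–0), D (2–1) — so A is the Condorcet winner.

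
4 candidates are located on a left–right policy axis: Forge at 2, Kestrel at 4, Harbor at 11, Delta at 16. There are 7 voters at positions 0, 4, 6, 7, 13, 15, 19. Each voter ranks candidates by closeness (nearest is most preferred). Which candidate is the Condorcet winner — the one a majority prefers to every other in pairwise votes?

Kestrel

With single-peaked preferences on a line, the Condorcet winner is the candidate closest to the median voter.
The median voter (position 7) is closest to Kestrel at 4.
Check: Kestrel vs Delta — voters closer to Kestrel: 4 of 7.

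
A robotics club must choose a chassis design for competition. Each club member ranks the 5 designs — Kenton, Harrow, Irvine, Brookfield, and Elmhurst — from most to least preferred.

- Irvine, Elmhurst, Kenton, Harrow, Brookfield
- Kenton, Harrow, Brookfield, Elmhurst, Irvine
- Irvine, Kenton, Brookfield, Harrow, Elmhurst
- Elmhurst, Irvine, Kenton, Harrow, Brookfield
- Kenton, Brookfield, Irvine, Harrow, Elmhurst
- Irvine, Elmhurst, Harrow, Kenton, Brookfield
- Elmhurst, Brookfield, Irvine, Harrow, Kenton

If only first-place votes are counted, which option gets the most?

Irvine

First-place vote totals:
  Kenton: 2
  Harrow: 0
  Irvine: 3
  Brookfield: 0
  Elmhurst: 2
Irvine has the most first-place votes.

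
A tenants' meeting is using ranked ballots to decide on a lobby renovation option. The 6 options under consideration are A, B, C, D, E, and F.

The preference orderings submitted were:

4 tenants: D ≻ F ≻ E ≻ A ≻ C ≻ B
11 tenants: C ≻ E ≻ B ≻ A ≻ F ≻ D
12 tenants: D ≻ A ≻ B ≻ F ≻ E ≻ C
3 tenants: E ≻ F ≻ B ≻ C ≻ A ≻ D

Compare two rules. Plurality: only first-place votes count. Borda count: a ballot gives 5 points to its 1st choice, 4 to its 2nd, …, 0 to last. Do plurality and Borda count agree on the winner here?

No

Plurality first-place counts: A 0, B 0, C 11, D 16, E 3, F 0 → D.
Borda totals: A 81, B 78, C 65, D 80, E 83, F 63 → E.
The two rules disagree: plurality picks D, Borda picks E.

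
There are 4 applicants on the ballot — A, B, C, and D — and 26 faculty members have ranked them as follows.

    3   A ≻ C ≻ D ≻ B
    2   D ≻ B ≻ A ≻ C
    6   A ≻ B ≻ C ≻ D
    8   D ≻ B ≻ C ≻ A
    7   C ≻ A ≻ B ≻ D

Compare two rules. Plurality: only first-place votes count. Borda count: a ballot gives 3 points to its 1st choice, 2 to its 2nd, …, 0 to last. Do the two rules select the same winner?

Plurality first-place counts: A 9, B 0, C 7, D 10 → D.
Borda totals: A 43, B 39, C 41, D 33 → A.
The two rules disagree: plurality picks D, Borda picks A.

No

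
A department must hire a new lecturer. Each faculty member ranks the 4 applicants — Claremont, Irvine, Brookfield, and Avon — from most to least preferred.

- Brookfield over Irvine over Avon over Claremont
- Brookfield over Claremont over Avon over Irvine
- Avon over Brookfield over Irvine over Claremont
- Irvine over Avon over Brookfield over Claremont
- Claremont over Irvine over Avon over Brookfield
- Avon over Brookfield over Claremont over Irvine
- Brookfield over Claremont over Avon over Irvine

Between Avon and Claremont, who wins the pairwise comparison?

Avon

Ballots ranking Avon above Claremont: 4.
Ballots ranking Claremont above Avon: 3.
Avon wins the head-to-head, 4–3.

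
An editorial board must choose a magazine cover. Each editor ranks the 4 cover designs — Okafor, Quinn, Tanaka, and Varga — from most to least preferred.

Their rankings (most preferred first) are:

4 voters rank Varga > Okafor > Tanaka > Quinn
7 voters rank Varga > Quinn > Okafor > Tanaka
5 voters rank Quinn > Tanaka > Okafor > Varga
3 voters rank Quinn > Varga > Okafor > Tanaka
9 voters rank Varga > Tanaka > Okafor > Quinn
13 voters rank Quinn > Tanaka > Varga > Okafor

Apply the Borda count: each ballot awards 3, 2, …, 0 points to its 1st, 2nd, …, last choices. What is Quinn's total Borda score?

77

Borda scores:
  Okafor: 4·2 + 7·1 + 5·1 + 3·1 + 9·1 + 13·0 = 32
  Quinn: 4·0 + 7·2 + 5·3 + 3·3 + 9·0 + 13·3 = 77
  Tanaka: 4·1 + 7·0 + 5·2 + 3·0 + 9·2 + 13·2 = 58
  Varga: 4·3 + 7·3 + 5·0 + 3·2 + 9·3 + 13·1 = 79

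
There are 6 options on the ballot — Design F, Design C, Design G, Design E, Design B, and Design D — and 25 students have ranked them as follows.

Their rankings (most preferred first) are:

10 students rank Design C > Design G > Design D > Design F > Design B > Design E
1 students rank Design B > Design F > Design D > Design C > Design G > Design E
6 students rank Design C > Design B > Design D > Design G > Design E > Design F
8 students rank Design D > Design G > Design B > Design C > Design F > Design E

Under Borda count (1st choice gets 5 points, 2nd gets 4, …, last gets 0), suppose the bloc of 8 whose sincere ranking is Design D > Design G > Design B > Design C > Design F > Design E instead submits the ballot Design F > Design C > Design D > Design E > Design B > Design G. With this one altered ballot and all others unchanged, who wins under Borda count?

Design C

Borda totals with the altered ballot: Design F 64, Design C 114, Design G 53, Design E 22, Design B 47, Design D 75.
The winner is unchanged: still Design C.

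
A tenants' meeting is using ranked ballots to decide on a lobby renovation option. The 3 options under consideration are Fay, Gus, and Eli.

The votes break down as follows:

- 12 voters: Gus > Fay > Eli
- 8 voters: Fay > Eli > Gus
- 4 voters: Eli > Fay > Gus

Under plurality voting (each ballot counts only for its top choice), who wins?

First-place vote totals:
  Fay: 8
  Gus: 12
  Eli: 4
Gus has the most first-place votes.

Gus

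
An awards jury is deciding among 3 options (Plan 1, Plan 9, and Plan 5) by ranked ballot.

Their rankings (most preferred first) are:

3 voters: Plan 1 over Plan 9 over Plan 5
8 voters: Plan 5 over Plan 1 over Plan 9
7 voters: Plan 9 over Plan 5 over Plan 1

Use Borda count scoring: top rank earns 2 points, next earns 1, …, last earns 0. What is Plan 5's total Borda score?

23

Borda scores:
  Plan 1: 3·2 + 8·1 + 7·0 = 14
  Plan 9: 3·1 + 8·0 + 7·2 = 17
  Plan 5: 3·0 + 8·2 + 7·1 = 23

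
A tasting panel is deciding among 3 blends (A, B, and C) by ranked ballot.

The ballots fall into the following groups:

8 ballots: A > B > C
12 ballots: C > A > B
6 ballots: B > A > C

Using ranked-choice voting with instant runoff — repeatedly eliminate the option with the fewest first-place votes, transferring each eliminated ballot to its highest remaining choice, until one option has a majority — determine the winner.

A

Round 1: C 12, A 8, B 6. B has the fewest and is eliminated.
Round 2: A 14, C 12. A has a majority.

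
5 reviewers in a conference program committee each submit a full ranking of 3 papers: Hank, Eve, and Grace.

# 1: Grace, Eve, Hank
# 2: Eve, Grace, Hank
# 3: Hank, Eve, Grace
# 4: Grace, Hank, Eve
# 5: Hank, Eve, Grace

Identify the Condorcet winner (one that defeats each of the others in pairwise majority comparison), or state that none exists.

None — there is no Condorcet winner

Head-to-head results (5 voters total):
Hank vs Eve: Hank wins 3–2.
Hank vs Grace: Grace wins 3–2.
Eve vs Grace: Eve wins 3–2.
No candidate beats all others: Hank beats Eve beats Grace beats Hank, a majority cycle.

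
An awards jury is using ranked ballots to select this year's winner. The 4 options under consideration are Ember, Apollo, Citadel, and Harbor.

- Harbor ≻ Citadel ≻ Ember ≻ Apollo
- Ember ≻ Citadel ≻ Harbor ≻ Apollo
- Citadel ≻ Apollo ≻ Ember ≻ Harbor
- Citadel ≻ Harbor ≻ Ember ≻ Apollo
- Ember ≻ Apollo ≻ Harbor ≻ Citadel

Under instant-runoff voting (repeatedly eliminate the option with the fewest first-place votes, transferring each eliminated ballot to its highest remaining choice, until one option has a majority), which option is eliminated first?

Apollo

Round 1: Ember 2, Citadel 2, Harbor 1, Apollo 0. Apollo has the fewest and is eliminated.
Round 2: Ember 2, Citadel 2, Harbor 1. Harbor has the fewest and is eliminated.
Round 3: Citadel 3, Ember 2. Citadel has a majority.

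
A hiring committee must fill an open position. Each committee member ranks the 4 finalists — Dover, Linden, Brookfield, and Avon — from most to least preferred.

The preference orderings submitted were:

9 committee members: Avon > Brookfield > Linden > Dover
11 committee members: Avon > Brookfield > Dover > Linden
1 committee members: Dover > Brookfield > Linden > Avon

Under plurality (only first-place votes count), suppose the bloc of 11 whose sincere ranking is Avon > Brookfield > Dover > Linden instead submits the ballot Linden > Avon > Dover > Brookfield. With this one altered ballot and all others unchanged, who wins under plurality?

First-place totals with the altered ballot: Dover 1, Linden 11, Brookfield 0, Avon 9.
The switch changes the winner from Avon to Linden.

Linden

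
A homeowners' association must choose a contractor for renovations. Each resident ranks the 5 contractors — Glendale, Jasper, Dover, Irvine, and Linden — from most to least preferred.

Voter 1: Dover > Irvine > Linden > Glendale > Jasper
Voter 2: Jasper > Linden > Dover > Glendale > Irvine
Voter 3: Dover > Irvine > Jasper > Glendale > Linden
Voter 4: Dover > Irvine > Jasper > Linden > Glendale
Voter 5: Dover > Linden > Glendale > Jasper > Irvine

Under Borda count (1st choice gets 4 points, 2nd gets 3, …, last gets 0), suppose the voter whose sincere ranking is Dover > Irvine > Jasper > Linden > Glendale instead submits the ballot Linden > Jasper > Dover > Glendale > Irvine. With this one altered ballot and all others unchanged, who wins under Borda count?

Borda totals with the altered ballot: Glendale 6, Jasper 10, Dover 16, Irvine 6, Linden 12.
The winner is unchanged: still Dover.

Dover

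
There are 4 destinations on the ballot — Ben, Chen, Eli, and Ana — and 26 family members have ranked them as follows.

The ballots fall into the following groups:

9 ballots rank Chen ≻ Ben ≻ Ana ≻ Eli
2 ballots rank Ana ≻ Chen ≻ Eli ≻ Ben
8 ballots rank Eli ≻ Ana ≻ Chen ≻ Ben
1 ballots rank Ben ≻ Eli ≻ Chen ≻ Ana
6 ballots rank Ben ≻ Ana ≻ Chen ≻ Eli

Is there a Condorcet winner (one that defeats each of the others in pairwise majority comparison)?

No

Head-to-head results (26 voters total):
Ben vs Chen: Chen wins 19–7.
Ben vs Eli: Ben wins 16–10.
Ben vs Ana: Ben wins 16–10.
Chen vs Eli: Chen wins 17–9.
Chen vs Ana: Ana wins 16–10.
Eli vs Ana: Ana wins 17–9.
No candidate beats all others: Ben beats Ana beats Chen beats Ben, a majority cycle.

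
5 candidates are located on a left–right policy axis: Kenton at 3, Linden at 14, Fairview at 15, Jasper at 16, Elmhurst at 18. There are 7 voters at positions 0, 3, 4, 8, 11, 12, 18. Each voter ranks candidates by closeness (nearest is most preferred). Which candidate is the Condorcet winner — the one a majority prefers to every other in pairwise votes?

Kenton

With single-peaked preferences on a line, the Condorcet winner is the candidate closest to the median voter.
The median voter (position 8) is closest to Kenton at 3.
Check: Kenton vs Jasper — voters closer to Kenton: 4 of 7.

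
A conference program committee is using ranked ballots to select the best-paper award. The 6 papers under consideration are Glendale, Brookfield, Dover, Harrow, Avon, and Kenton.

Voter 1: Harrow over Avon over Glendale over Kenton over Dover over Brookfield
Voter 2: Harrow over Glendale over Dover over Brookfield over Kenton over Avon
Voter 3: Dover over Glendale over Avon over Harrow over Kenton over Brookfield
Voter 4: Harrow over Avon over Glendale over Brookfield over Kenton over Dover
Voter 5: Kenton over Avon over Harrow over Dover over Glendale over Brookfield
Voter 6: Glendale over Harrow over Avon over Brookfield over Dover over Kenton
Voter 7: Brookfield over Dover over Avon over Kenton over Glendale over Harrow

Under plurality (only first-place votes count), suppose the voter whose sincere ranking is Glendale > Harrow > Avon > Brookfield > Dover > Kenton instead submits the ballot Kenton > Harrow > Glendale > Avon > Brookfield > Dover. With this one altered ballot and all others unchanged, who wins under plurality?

Harrow

First-place totals with the altered ballot: Glendale 0, Brookfield 1, Dover 1, Harrow 3, Avon 0, Kenton 2.
The winner is unchanged: still Harrow.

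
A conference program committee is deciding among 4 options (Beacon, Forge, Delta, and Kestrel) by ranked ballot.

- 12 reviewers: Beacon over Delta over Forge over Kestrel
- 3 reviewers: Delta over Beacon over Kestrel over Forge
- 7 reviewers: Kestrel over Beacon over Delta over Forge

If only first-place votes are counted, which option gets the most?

Beacon

First-place vote totals:
  Beacon: 12
  Forge: 0
  Delta: 3
  Kestrel: 7
Beacon has the most first-place votes.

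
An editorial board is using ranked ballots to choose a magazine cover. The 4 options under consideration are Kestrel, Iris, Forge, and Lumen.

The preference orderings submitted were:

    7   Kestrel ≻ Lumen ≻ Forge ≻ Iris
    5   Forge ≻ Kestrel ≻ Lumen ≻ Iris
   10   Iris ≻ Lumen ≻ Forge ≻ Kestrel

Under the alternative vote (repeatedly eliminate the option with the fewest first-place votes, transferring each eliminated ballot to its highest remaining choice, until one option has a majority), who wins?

Round 1: Iris 10, Kestrel 7, Forge 5, Lumen 0. Lumen has the fewest and is eliminated.
Round 2: Iris 10, Kestrel 7, Forge 5. Forge has the fewest and is eliminated.
Round 3: Kestrel 12, Iris 10. Kestrel has a majority.

Kestrel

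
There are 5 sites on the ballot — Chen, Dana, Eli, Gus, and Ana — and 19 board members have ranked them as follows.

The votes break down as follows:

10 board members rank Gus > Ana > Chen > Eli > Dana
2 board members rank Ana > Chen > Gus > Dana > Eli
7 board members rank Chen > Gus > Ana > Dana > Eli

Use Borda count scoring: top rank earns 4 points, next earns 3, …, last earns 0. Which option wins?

Borda scores:
  Chen: 10·2 + 2·3 + 7·4 = 54
  Dana: 10·0 + 2·1 + 7·1 = 9
  Eli: 10·1 + 2·0 + 7·0 = 10
  Gus: 10·4 + 2·2 + 7·3 = 65
  Ana: 10·3 + 2·4 + 7·2 = 52
Gus has the highest total.

Gus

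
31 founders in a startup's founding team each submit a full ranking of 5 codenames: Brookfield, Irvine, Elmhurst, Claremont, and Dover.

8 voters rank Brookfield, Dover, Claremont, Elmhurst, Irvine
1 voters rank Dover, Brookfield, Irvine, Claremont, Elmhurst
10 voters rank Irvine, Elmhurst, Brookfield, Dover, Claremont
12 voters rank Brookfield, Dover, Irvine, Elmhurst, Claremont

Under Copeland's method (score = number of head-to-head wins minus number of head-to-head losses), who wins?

Brookfield

Pairwise results:
  Brookfield vs Irvine: Brookfield wins 21–10.
  Brookfield vs Elmhurst: Brookfield wins 21–10.
  Brookfield vs Claremont: Brookfield wins 31–0.
  Brookfield vs Dover: Brookfield wins 30–1.
  Irvine vs Elmhurst: Irvine wins 23–8.
  Irvine vs Claremont: Irvine wins 23–8.
  Irvine vs Dover: Dover wins 21–10.
  Elmhurst vs Claremont: Elmhurst wins 22–9.
  Elmhurst vs Dover: Dover wins 21–10.
  Claremont vs Dover: Dover wins 31–0.
Copeland scores (wins − losses):
  Brookfield: 4 − 0 = 4
  Irvine: 2 − 2 = 0
  Elmhurst: 1 − 3 = -2
  Claremont: 0 − 4 = -4
  Dover: 3 − 1 = 2
Brookfield has the best Copeland score.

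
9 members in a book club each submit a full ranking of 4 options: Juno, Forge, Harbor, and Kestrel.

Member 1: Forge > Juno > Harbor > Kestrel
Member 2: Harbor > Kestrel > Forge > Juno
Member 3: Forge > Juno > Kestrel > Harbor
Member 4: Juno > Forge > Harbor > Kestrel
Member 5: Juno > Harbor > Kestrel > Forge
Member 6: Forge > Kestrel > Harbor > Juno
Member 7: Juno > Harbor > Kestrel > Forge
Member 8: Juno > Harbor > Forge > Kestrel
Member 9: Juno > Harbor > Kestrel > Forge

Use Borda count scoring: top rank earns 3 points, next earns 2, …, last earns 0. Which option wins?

Borda scores:
  Juno: 2 + 0 + 2 + 3 + 3 + 0 + 3 + 3 + 3 = 19
  Forge: 3 + 1 + 3 + 2 + 0 + 3 + 0 + 1 + 0 = 13
  Harbor: 1 + 3 + 0 + 1 + 2 + 1 + 2 + 2 + 2 = 14
  Kestrel: 0 + 2 + 1 + 0 + 1 + 2 + 1 + 0 + 1 = 8
Juno has the highest total.

Juno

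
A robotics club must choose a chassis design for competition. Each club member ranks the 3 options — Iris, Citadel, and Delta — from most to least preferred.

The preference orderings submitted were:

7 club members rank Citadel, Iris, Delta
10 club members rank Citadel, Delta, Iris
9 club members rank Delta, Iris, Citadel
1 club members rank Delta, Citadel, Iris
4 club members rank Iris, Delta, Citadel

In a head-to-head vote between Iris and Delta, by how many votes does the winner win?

Ballots ranking Iris above Delta: 7+4 = 11.
Ballots ranking Delta above Iris: 10+9+1 = 20.
Delta wins 20–11, a margin of 9.

9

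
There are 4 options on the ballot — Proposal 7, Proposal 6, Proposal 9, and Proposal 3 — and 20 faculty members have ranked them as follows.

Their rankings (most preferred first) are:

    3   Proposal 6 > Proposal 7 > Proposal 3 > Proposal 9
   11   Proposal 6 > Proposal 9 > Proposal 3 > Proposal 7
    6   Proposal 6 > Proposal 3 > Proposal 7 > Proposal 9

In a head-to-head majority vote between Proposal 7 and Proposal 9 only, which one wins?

Ballots ranking Proposal 7 above Proposal 9: 3+6 = 9.
Ballots ranking Proposal 9 above Proposal 7: 11.
Proposal 9 wins the head-to-head, 11–9.

Proposal 9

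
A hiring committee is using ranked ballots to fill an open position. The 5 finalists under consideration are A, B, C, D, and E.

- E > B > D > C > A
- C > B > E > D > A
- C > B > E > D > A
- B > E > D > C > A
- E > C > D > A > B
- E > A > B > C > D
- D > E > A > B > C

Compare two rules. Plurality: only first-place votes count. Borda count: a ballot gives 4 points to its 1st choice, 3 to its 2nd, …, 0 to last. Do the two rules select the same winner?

Yes

Plurality first-place counts: A 0, B 1, C 2, D 1, E 3 → E.
Borda totals: A 6, B 16, C 14, D 12, E 22 → E.
The two rules agree on E.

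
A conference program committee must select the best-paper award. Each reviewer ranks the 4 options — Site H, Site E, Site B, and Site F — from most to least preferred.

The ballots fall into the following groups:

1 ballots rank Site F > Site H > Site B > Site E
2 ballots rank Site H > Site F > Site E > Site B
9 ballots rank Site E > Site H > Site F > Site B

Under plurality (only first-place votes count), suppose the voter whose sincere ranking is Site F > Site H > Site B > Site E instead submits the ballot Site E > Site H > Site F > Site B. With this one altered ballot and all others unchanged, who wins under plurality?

Site E

First-place totals with the altered ballot: Site H 2, Site E 10, Site B 0, Site F 0.
The winner is unchanged: still Site E.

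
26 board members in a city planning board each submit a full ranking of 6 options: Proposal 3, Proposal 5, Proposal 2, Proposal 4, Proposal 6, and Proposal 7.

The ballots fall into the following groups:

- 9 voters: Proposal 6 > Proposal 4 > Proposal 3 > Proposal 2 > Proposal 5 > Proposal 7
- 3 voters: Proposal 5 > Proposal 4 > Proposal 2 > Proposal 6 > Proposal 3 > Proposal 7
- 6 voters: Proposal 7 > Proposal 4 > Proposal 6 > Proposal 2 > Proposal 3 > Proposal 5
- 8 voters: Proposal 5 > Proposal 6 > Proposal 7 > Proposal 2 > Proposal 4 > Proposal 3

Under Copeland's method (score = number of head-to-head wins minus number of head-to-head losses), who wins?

Pairwise results:
  Proposal 3 vs Proposal 5: Proposal 3 wins 15–11.
  Proposal 3 vs Proposal 2: Proposal 2 wins 17–9.
  Proposal 3 vs Proposal 4: Proposal 4 wins 26–0.
  Proposal 3 vs Proposal 6: Proposal 6 wins 26–0.
  Proposal 3 vs Proposal 7: Proposal 7 wins 14–12.
  Proposal 5 vs Proposal 2: Proposal 2 wins 15–11.
  Proposal 5 vs Proposal 4: Proposal 4 wins 15–11.
  Proposal 5 vs Proposal 6: Proposal 6 wins 15–11.
  Proposal 5 vs Proposal 7: Proposal 5 wins 20–6.
  Proposal 2 vs Proposal 4: Proposal 4 wins 18–8.
  Proposal 2 vs Proposal 6: Proposal 6 wins 23–3.
  Proposal 2 vs Proposal 7: Proposal 7 wins 14–12.
  Proposal 4 vs Proposal 6: Proposal 6 wins 17–9.
  Proposal 4 vs Proposal 7: Proposal 7 wins 14–12.
  Proposal 6 vs Proposal 7: Proposal 6 wins 20–6.
Copeland scores (wins − losses):
  Proposal 3: 1 − 4 = -3
  Proposal 5: 1 − 4 = -3
  Proposal 2: 2 − 3 = -1
  Proposal 4: 3 − 2 = 1
  Proposal 6: 5 − 0 = 5
  Proposal 7: 3 − 2 = 1
Proposal 6 has the best Copeland score.

Proposal 6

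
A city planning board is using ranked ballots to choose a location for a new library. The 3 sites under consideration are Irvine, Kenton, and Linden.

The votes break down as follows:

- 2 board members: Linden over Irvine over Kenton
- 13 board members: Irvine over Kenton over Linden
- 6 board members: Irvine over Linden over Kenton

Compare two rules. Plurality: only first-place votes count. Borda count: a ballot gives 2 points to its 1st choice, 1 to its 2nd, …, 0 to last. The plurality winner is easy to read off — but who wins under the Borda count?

Plurality first-place counts: Irvine 19, Kenton 0, Linden 2 → Irvine.
Borda totals: Irvine 40, Kenton 13, Linden 10 → Irvine.

Irvine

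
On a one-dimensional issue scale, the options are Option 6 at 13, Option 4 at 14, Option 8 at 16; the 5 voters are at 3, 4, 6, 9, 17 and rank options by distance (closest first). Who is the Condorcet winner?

With single-peaked preferences on a line, the Condorcet winner is the candidate closest to the median voter.
The median voter (position 6) is closest to Option 6 at 13.
Check: Option 6 vs Option 8 — voters closer to Option 6: 4 of 5.

Option 6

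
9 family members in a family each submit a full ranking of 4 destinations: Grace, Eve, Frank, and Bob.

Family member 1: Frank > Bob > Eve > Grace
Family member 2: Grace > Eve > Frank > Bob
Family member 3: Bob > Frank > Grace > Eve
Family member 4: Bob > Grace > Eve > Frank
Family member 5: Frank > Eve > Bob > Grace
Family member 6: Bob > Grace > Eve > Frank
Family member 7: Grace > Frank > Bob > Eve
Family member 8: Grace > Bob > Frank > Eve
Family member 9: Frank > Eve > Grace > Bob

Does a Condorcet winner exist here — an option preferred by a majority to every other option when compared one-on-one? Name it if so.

Head-to-head results (9 voters total):
Grace vs Eve: Grace wins 6–3.
Grace vs Frank: Grace wins 5–4.
Grace vs Bob: Bob wins 5–4.
Eve vs Frank: Frank wins 6–3.
Eve vs Bob: Bob wins 6–3.
Frank vs Bob: Frank wins 5–4.
No candidate beats all others: Grace beats Frank beats Bob beats Grace, a majority cycle.

No Condorcet winner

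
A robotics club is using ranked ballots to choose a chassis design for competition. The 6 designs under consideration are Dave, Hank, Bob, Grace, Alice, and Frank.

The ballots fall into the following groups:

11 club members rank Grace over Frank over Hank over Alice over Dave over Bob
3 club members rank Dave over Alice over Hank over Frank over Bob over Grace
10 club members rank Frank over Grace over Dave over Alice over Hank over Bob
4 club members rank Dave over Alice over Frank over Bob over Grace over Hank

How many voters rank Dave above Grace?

Ballots ranking Dave above Grace: 3+4 = 7.
Ballots ranking Grace above Dave: 11+10 = 21.
So 7 of 28 voters prefer Dave to Grace.

7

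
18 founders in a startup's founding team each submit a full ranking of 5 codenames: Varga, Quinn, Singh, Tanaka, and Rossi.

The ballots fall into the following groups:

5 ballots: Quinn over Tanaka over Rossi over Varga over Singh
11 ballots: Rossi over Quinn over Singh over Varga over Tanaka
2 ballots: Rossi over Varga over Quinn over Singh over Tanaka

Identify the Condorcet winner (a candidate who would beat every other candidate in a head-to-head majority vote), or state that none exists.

Rossi

Head-to-head results (18 voters total):
Varga vs Quinn: Quinn wins 16–2.
Varga vs Singh: Singh wins 11–7.
Varga vs Tanaka: Varga wins 13–5.
Varga vs Rossi: Rossi wins 18–0.
Quinn vs Singh: Quinn wins 18–0.
Quinn vs Tanaka: Quinn wins 18–0.
Quinn vs Rossi: Rossi wins 13–5.
Singh vs Tanaka: Singh wins 13–5.
Singh vs Rossi: Rossi wins 18–0.
Tanaka vs Rossi: Rossi wins 13–5.
Rossi beats each rival — Varga (18–0), Quinn (13–5), Singh (18–0), Tanaka (13–5) — so Rossi is the Condorcet winner.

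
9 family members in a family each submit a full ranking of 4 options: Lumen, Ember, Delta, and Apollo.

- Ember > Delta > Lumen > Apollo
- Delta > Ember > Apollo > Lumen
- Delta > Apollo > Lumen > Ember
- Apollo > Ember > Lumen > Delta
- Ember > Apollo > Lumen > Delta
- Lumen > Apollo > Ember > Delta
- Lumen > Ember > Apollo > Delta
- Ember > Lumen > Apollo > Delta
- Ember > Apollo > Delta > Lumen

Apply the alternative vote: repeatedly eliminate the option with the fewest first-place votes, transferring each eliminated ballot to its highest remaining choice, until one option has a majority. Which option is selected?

Ember

Round 1: Ember 4, Lumen 2, Delta 2, Apollo 1. Apollo has the fewest and is eliminated.
Round 2: Ember 5, Lumen 2, Delta 2. Ember has a majority.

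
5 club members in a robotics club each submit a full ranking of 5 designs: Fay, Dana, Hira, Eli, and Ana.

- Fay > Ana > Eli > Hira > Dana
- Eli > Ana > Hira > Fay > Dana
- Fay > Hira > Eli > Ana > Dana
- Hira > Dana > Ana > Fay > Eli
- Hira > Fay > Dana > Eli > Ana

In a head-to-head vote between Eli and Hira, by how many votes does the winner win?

Ballots ranking Eli above Hira: 2.
Ballots ranking Hira above Eli: 3.
Hira wins 3–2, a margin of 1.

1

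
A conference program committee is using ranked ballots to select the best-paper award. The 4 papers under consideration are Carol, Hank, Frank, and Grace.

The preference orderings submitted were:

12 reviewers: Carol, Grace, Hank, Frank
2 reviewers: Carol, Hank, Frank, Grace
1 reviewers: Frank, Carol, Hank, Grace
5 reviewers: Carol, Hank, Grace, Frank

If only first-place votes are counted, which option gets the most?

Carol

First-place vote totals:
  Carol: 19
  Hank: 0
  Frank: 1
  Grace: 0
Carol has the most first-place votes.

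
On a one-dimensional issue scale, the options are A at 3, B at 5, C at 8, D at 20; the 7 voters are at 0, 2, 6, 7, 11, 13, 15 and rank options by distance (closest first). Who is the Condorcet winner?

With single-peaked preferences on a line, the Condorcet winner is the candidate closest to the median voter.
The median voter (position 7) is closest to C at 8.
Check: C vs B — voters closer to C: 4 of 7.

C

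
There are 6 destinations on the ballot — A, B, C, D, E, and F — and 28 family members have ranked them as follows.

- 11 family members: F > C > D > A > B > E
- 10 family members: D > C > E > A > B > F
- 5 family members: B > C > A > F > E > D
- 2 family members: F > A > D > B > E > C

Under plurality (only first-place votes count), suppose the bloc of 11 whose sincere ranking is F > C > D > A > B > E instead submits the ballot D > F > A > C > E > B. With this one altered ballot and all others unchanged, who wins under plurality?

D

First-place totals with the altered ballot: A 0, B 5, C 0, D 21, E 0, F 2.
The switch changes the winner from F to D.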